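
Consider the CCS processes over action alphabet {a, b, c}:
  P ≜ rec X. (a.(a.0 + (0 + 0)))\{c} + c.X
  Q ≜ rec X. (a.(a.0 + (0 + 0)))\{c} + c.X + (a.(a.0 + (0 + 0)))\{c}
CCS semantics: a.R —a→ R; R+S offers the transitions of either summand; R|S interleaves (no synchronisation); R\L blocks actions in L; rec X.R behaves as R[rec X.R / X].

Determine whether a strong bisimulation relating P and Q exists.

P ~ Q

P's transition system — 3 states:
  p0 = rec X. (a.(a.0 + (0 + 0)))\{c} + c.X ⊢ =a=> p1, =c=> p0
  p1 = (a.0 + (0 + 0))\{c} ⊢ =a=> p2
  p2 = 0\{c} ⊢ ·
Q's transition system — 3 states:
  q0 = rec X. (a.(a.0 + (0 + 0)))\{c} + c.X + (a.(a.0 + (0 + 0)))\{c} ⊢ =a=> q1, =c=> q0
  q1 = (a.0 + (0 + 0))\{c} ⊢ =a=> q2
  q2 = 0\{c} ⊢ ·
Coarsest stable partition (strong bisimilarity classes):
  B0 = {p0, q0}
  B1 = {p1, q1}
  B2 = {p2, q2}
p0 ∈ B0, q0 ∈ B0 → same block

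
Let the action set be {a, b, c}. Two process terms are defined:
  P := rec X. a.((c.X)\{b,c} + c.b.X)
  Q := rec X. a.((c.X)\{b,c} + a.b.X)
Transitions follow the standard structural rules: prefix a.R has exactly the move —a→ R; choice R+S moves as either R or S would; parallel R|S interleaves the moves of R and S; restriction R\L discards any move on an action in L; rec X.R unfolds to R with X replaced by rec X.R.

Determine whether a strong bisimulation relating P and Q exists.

Reachable graph of P (3 states):
  u0 = rec X. a.((c.X)\{b,c} + c.b.X) → --a--▸ u1
  u1 = (c.(rec X. a.((c.X)\{b,c} + c.b.X)))\{b,c} + c.b.(rec X. a.((c.X)\{b,c} + c.b.X)) → --c--▸ u2
  u2 = b.(rec X. a.((c.X)\{b,c} + c.b.X)) → --b--▸ u0
Reachable graph of Q (3 states):
  v0 = rec X. a.((c.X)\{b,c} + a.b.X) → --a--▸ v1
  v1 = (c.(rec X. a.((c.X)\{b,c} + a.b.X)))\{b,c} + a.b.(rec X. a.((c.X)\{b,c} + a.b.X)) → --a--▸ v2
  v2 = b.(rec X. a.((c.X)\{b,c} + a.b.X)) → --b--▸ v0
Coarsest stable partition (strong bisimilarity classes):
  B0 = {u0}
  B1 = {u1}
  B2 = {u2}
  B3 = {v0}
  B4 = {v1}
  B5 = {v2}
u0 ∈ B0, v0 ∈ B3 → different blocks

NO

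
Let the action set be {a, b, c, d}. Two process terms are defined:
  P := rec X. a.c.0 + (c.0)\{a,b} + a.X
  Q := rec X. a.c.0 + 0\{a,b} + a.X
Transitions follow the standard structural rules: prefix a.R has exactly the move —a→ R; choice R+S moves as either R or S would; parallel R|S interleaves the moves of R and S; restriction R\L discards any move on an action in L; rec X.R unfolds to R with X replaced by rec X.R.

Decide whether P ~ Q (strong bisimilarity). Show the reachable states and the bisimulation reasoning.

LTS(P): 4 reachable states
  m0 = rec X. a.c.0 + (c.0)\{a,b} + a.X | --a--▸ m0, --a--▸ m1, --c--▸ m2
  m1 = c.0 | --c--▸ m3
  m2 = 0\{a,b} | deadlocked
  m3 = 0 | deadlocked
LTS(Q): 3 reachable states
  n0 = rec X. a.c.0 + 0\{a,b} + a.X | --a--▸ n0, --a--▸ n1
  n1 = c.0 | --c--▸ n2
  n2 = 0 | deadlocked
Partition-refinement fixed point:
  B0 = {m0}
  B1 = {m2, m3, n2}
  B2 = {m1, n1}
  B3 = {n0}
m0 ∈ B0, n0 ∈ B3 → different blocks

P ≁ Q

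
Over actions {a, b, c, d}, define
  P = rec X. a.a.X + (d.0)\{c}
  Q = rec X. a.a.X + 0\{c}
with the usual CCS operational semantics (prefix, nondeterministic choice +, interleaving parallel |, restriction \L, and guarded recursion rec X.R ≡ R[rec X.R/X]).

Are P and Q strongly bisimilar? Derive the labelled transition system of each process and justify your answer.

P's transition system — 3 states:
  p0 = rec X. a.a.X + (d.0)\{c} :: --a--▸ p1, --d--▸ p2
  p1 = a.(rec X. a.a.X + (d.0)\{c}) :: --a--▸ p0
  p2 = 0\{c} :: stopped
Q's transition system — 2 states:
  q0 = rec X. a.a.X + 0\{c} :: --a--▸ q1
  q1 = a.(rec X. a.a.X + 0\{c}) :: --a--▸ q0
Coarsest stable partition (strong bisimilarity classes):
  B0 = {p0}
  B1 = {p2}
  B2 = {p1}
  B3 = {q0, q1}
p0 ∈ B0, q0 ∈ B3 → different blocks

NO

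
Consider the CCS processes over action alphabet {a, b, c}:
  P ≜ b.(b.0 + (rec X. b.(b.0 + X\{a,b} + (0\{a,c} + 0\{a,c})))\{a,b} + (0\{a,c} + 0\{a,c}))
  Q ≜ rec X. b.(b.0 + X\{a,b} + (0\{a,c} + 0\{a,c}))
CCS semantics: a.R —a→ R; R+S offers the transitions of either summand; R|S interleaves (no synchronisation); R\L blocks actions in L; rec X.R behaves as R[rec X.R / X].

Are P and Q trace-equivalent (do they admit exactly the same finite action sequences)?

Reachable graph of P (3 states):
  m0 = b.(b.0 + (rec X. b.(b.0 + X\{a,b} + (0\{a,c} + 0\{a,c})))\{a,b} + (0\{a,c} + 0\{a,c})) has moves -b-> m1
  m1 = b.0 + (rec X. b.(b.0 + X\{a,b} + (0\{a,c} + 0\{a,c})))\{a,b} + (0\{a,c} + 0\{a,c}) has moves -b-> m2
  m2 = 0 has moves ∅
Reachable graph of Q (3 states):
  n0 = rec X. b.(b.0 + X\{a,b} + (0\{a,c} + 0\{a,c})) has moves -b-> n1
  n1 = b.0 + (rec X. b.(b.0 + X\{a,b} + (0\{a,c} + 0\{a,c})))\{a,b} + (0\{a,c} + 0\{a,c}) has moves -b-> n2
  n2 = 0 has moves ∅
Partition-refinement fixed point:
  B0 = {m0, n0}
  B1 = {m1, n1}
  B2 = {m2, n2}
m0 ∈ B0, n0 ∈ B0 → same block
Bisimilar ⇒ trace-equivalent.

YES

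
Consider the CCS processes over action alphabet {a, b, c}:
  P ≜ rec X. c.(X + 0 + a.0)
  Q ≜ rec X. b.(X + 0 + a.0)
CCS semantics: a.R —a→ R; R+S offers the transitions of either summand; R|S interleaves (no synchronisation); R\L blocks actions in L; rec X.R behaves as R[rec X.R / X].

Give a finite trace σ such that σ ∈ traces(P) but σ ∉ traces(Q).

c

Reachable graph of P (3 states):
  u0 = rec X. c.(X + 0 + a.0) ⊢ =c=> u1
  u1 = (rec X. c.(X + 0 + a.0)) + 0 + a.0 ⊢ =a=> u2, =c=> u1
  u2 = 0 ⊢ (no moves)
Reachable graph of Q (3 states):
  v0 = rec X. b.(X + 0 + a.0) ⊢ =b=> v1
  v1 = (rec X. b.(X + 0 + a.0)) + 0 + a.0 ⊢ =a=> v2, =b=> v1
  v2 = 0 ⊢ (no moves)
Run σ = ⟨c⟩ on P: start {u0}
  after c @ step 1: {u1}
  — P admits the full trace.
Run σ = ⟨c⟩ on Q: start {v0}
  after c @ step 1: ∅  — Q cannot continue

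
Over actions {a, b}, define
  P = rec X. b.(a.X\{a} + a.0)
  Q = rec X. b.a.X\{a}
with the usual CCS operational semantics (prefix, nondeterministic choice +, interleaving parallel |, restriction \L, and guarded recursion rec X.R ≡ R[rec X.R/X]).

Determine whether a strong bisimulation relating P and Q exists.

LTS(P): 5 reachable states
  u0 = rec X. b.(a.X\{a} + a.0) has moves =b=> u1
  u1 = a.(rec X. b.(a.X\{a} + a.0))\{a} + a.0 has moves =a=> u2, =a=> u3
  u2 = (rec X. b.(a.X\{a} + a.0))\{a} has moves =b=> u4
  u3 = 0 has moves ·
  u4 = (a.(rec X. b.(a.X\{a} + a.0))\{a} + a.0)\{a} has moves ·
LTS(Q): 4 reachable states
  v0 = rec X. b.a.X\{a} has moves =b=> v1
  v1 = a.(rec X. b.a.X\{a})\{a} has moves =a=> v2
  v2 = (rec X. b.a.X\{a})\{a} has moves =b=> v3
  v3 = (a.(rec X. b.a.X\{a})\{a})\{a} has moves ·
Coarsest stable partition (strong bisimilarity classes):
  B0 = {u0}
  B1 = {u1}
  B2 = {u3, u4, v3}
  B3 = {u2, v2}
  B4 = {v0}
  B5 = {v1}
u0 ∈ B0, v0 ∈ B4 → different blocks

NO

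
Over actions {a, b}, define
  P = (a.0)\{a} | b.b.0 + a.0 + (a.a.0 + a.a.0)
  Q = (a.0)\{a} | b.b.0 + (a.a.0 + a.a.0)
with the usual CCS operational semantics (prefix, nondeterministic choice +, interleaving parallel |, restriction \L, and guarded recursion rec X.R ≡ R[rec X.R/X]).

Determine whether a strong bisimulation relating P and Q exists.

not bisimilar

P's transition system — 5 states:
  u0 = (a.0)\{a} | b.b.0 + a.0 + (a.a.0 + a.a.0) ⊢ --a--▸ u1, --a--▸ u2, --b--▸ u3
  u1 = 0 ⊢ stopped
  u2 = a.0 ⊢ --a--▸ u1
  u3 = (a.0)\{a} | b.0 ⊢ --b--▸ u4
  u4 = (a.0)\{a} | 0 ⊢ stopped
Q's transition system — 5 states:
  v0 = (a.0)\{a} | b.b.0 + (a.a.0 + a.a.0) ⊢ --a--▸ v1, --b--▸ v2
  v1 = a.0 ⊢ --a--▸ v3
  v2 = (a.0)\{a} | b.0 ⊢ --b--▸ v4
  v3 = 0 ⊢ stopped
  v4 = (a.0)\{a} | 0 ⊢ stopped
Bisimilarity quotient blocks:
  B0 = {u0}
  B1 = {u1, u4, v3, v4}
  B2 = {u2, v1}
  B3 = {u3, v2}
  B4 = {v0}
u0 ∈ B0, v0 ∈ B4 → different blocks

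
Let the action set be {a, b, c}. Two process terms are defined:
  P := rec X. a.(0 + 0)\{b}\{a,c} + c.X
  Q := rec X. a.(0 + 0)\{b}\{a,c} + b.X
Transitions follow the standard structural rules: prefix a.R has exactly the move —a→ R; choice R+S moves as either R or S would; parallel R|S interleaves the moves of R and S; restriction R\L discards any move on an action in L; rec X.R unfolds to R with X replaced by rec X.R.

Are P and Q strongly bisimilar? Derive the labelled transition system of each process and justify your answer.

NO

P's transition system — 2 states:
  m0 = rec X. a.(0 + 0)\{b}\{a,c} + c.X has moves =a=> m1, =c=> m0
  m1 = (0 + 0)\{b}\{a,c} has moves ∅
Q's transition system — 2 states:
  n0 = rec X. a.(0 + 0)\{b}\{a,c} + b.X has moves =a=> n1, =b=> n0
  n1 = (0 + 0)\{b}\{a,c} has moves ∅
Bisimilarity quotient blocks:
  B0 = {m0}
  B1 = {m1, n1}
  B2 = {n0}
m0 ∈ B0, n0 ∈ B2 → different blocks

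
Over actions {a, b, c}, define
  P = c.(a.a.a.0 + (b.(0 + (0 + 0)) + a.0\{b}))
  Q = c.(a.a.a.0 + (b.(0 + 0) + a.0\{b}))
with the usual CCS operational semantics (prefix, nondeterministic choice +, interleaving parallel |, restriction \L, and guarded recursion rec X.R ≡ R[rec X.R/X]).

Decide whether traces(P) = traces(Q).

Reachable graph of P (7 states):
  u0 = c.(a.a.a.0 + (b.(0 + (0 + 0)) + a.0\{b})) :: ··c··> u1
  u1 = a.a.a.0 + (b.(0 + (0 + 0)) + a.0\{b}) :: ··a··> u2, ··a··> u3, ··b··> u4
  u2 = 0\{b} :: ·
  u3 = a.a.0 :: ··a··> u5
  u4 = 0 + (0 + 0) :: ·
  u5 = a.0 :: ··a··> u6
  u6 = 0 :: ·
Reachable graph of Q (7 states):
  v0 = c.(a.a.a.0 + (b.(0 + 0) + a.0\{b})) :: ··c··> v1
  v1 = a.a.a.0 + (b.(0 + 0) + a.0\{b}) :: ··a··> v2, ··a··> v3, ··b··> v4
  v2 = 0\{b} :: ·
  v3 = a.a.0 :: ··a··> v5
  v4 = 0 + 0 :: ·
  v5 = a.0 :: ··a··> v6
  v6 = 0 :: ·
Bisimilarity quotient blocks:
  B0 = {u0, v0}
  B1 = {u1, v1}
  B2 = {u2, u4, u6, v2, v4, v6}
  B3 = {u3, v3}
  B4 = {u5, v5}
u0 ∈ B0, v0 ∈ B0 → same block
Bisimilar ⇒ trace-equivalent.

YES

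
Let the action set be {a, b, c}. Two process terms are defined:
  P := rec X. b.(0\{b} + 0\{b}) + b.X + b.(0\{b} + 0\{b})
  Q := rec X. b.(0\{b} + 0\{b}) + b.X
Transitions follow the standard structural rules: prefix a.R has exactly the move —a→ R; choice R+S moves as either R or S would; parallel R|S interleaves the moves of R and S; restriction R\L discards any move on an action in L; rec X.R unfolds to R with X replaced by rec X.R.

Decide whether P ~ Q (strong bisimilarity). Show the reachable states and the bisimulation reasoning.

P's transition system — 2 states:
  s0 = rec X. b.(0\{b} + 0\{b}) + b.X + b.(0\{b} + 0\{b}) | =b=> s0, =b=> s1
  s1 = 0\{b} + 0\{b} | deadlocked
Q's transition system — 2 states:
  t0 = rec X. b.(0\{b} + 0\{b}) + b.X | =b=> t0, =b=> t1
  t1 = 0\{b} + 0\{b} | deadlocked
Partition-refinement fixed point:
  B0 = {s0, t0}
  B1 = {s1, t1}
s0 ∈ B0, t0 ∈ B0 → same block

bisimilar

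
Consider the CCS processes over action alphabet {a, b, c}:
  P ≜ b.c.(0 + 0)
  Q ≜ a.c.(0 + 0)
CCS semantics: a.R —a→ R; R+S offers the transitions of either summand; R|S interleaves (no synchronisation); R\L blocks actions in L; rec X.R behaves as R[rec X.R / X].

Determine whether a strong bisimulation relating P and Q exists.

NO

LTS(P): 3 reachable states
  u0 = b.c.(0 + 0) | ··b··> u1
  u1 = c.(0 + 0) | ··c··> u2
  u2 = 0 + 0 | ∅
LTS(Q): 3 reachable states
  v0 = a.c.(0 + 0) | ··a··> v1
  v1 = c.(0 + 0) | ··c··> v2
  v2 = 0 + 0 | ∅
Coarsest stable partition (strong bisimilarity classes):
  B0 = {u0}
  B1 = {u1, v1}
  B2 = {u2, v2}
  B3 = {v0}
u0 ∈ B0, v0 ∈ B3 → different blocks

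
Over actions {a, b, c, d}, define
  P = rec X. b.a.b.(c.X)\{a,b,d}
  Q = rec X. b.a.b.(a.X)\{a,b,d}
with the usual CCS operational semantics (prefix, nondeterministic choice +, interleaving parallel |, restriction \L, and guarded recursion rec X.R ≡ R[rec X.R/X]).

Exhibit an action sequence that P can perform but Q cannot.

babc

P's transition system — 5 states:
  p0 = rec X. b.a.b.(c.X)\{a,b,d} → =b=> p1
  p1 = a.b.(c.(rec X. b.a.b.(c.X)\{a,b,d}))\{a,b,d} → =a=> p2
  p2 = b.(c.(rec X. b.a.b.(c.X)\{a,b,d}))\{a,b,d} → =b=> p3
  p3 = (c.(rec X. b.a.b.(c.X)\{a,b,d}))\{a,b,d} → =c=> p4
  p4 = (rec X. b.a.b.(c.X)\{a,b,d})\{a,b,d} → stopped
Q's transition system — 4 states:
  q0 = rec X. b.a.b.(a.X)\{a,b,d} → =b=> q1
  q1 = a.b.(a.(rec X. b.a.b.(a.X)\{a,b,d}))\{a,b,d} → =a=> q2
  q2 = b.(a.(rec X. b.a.b.(a.X)\{a,b,d}))\{a,b,d} → =b=> q3
  q3 = (a.(rec X. b.a.b.(a.X)\{a,b,d}))\{a,b,d} → stopped
Trace ⟨babc⟩ through P, begin at {p0}:
  after b @ step 1: {p1}
  after a @ step 2: {p2}
  after b @ step 3: {p3}
  after c @ step 4: {p4}
  P completes σ.
Trace ⟨babc⟩ through Q, begin at {q0}:
  after b @ step 1: {q1}
  after a @ step 2: {q2}
  after b @ step 3: {q3}
  after c @ step 4: ∅ (Q stuck)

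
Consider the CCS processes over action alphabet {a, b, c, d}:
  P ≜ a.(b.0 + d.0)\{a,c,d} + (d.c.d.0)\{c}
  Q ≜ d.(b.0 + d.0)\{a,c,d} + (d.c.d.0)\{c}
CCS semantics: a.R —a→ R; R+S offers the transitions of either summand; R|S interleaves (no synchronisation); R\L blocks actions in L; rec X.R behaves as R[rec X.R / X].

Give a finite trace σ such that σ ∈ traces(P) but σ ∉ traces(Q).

a

Reachable graph of P (4 states):
  m0 = a.(b.0 + d.0)\{a,c,d} + (d.c.d.0)\{c} :: -a-> m1, -d-> m2
  m1 = (b.0 + d.0)\{a,c,d} :: -b-> m3
  m2 = (c.d.0)\{c} :: deadlocked
  m3 = 0\{a,c,d} :: deadlocked
Reachable graph of Q (4 states):
  n0 = d.(b.0 + d.0)\{a,c,d} + (d.c.d.0)\{c} :: -d-> n1, -d-> n2
  n1 = (b.0 + d.0)\{a,c,d} :: -b-> n3
  n2 = (c.d.0)\{c} :: deadlocked
  n3 = 0\{a,c,d} :: deadlocked
Run σ = ⟨a⟩ on P: start {m0}
  step 1 (a): {m1}
  — P admits the full trace.
Run σ = ⟨a⟩ on Q: start {n0}
  step 1 (a): ∅ (Q stuck)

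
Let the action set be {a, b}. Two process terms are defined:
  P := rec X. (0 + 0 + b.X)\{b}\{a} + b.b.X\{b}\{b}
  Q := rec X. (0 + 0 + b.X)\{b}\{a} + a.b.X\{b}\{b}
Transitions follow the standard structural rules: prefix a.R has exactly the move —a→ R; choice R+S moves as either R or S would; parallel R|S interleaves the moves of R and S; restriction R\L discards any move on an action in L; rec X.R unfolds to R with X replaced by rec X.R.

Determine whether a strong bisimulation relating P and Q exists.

P ≁ Q

Reachable graph of P (3 states):
  u0 = rec X. (0 + 0 + b.X)\{b}\{a} + b.b.X\{b}\{b} :: ··b··> u1
  u1 = b.(rec X. (0 + 0 + b.X)\{b}\{a} + b.b.X\{b}\{b})\{b}\{b} :: ··b··> u2
  u2 = (rec X. (0 + 0 + b.X)\{b}\{a} + b.b.X\{b}\{b})\{b}\{b} :: ∅
Reachable graph of Q (4 states):
  v0 = rec X. (0 + 0 + b.X)\{b}\{a} + a.b.X\{b}\{b} :: ··a··> v1
  v1 = b.(rec X. (0 + 0 + b.X)\{b}\{a} + a.b.X\{b}\{b})\{b}\{b} :: ··b··> v2
  v2 = (rec X. (0 + 0 + b.X)\{b}\{a} + a.b.X\{b}\{b})\{b}\{b} :: ··a··> v3
  v3 = (b.(rec X. (0 + 0 + b.X)\{b}\{a} + a.b.X\{b}\{b})\{b}\{b})\{b}\{b} :: ∅
Partition-refinement fixed point:
  B0 = {u0}
  B1 = {u1}
  B2 = {u2, v3}
  B3 = {v0}
  B4 = {v1}
  B5 = {v2}
u0 ∈ B0, v0 ∈ B3 → different blocks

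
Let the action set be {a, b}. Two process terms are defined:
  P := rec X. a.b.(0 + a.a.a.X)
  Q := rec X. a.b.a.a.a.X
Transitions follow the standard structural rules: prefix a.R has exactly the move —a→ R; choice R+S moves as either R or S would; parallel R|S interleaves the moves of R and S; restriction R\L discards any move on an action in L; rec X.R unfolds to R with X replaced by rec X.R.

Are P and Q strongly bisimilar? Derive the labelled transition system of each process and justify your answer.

Reachable graph of P (5 states):
  s0 = rec X. a.b.(0 + a.a.a.X) :: =a=> s1
  s1 = b.(0 + a.a.a.(rec X. a.b.(0 + a.a.a.X))) :: =b=> s2
  s2 = 0 + a.a.a.(rec X. a.b.(0 + a.a.a.X)) :: =a=> s3
  s3 = a.a.(rec X. a.b.(0 + a.a.a.X)) :: =a=> s4
  s4 = a.(rec X. a.b.(0 + a.a.a.X)) :: =a=> s0
Reachable graph of Q (5 states):
  t0 = rec X. a.b.a.a.a.X :: =a=> t1
  t1 = b.a.a.a.(rec X. a.b.a.a.a.X) :: =b=> t2
  t2 = a.a.a.(rec X. a.b.a.a.a.X) :: =a=> t3
  t3 = a.a.(rec X. a.b.a.a.a.X) :: =a=> t4
  t4 = a.(rec X. a.b.a.a.a.X) :: =a=> t0
Bisimilarity quotient blocks:
  B0 = {s0, t0}
  B1 = {s1, t1}
  B2 = {s2, t2}
  B3 = {s3, t3}
  B4 = {s4, t4}
s0 ∈ B0, t0 ∈ B0 → same block

P ~ Q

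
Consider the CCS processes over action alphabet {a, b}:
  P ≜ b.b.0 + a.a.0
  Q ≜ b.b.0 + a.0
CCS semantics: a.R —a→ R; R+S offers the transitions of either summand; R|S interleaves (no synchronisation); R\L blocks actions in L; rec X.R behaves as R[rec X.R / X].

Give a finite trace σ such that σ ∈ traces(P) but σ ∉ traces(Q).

aa

Reachable graph of P (4 states):
  u0 = b.b.0 + a.a.0 | -a-> u1, -b-> u2
  u1 = a.0 | -a-> u3
  u2 = b.0 | -b-> u3
  u3 = 0 | (no moves)
Reachable graph of Q (3 states):
  v0 = b.b.0 + a.0 | -a-> v1, -b-> v2
  v1 = 0 | (no moves)
  v2 = b.0 | -b-> v1
Executing aa from P (initial set {u0}):
  [1] a ⇒ {u1}
  [2] a ⇒ {u3}
  — P admits the full trace.
Executing aa from Q (initial set {v0}):
  [1] a ⇒ {v1}
  [2] a ⇒ no successor for Q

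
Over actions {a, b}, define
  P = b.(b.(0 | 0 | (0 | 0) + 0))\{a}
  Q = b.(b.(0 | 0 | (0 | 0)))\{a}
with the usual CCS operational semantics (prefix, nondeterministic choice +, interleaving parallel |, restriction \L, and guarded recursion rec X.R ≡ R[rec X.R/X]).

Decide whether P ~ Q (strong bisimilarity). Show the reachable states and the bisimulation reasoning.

P ~ Q

Reachable graph of P (3 states):
  s0 = b.(b.(0 | 0 | (0 | 0) + 0))\{a} has moves —b→ s1
  s1 = (b.(0 | 0 | (0 | 0) + 0))\{a} has moves —b→ s2
  s2 = (0 | 0 | (0 | 0) + 0)\{a} has moves ·
Reachable graph of Q (3 states):
  t0 = b.(b.(0 | 0 | (0 | 0)))\{a} has moves —b→ t1
  t1 = (b.(0 | 0 | (0 | 0)))\{a} has moves —b→ t2
  t2 = (0 | 0 | (0 | 0))\{a} has moves ·
Coarsest stable partition (strong bisimilarity classes):
  B0 = {s0, t0}
  B1 = {s1, t1}
  B2 = {s2, t2}
s0 ∈ B0, t0 ∈ B0 → same block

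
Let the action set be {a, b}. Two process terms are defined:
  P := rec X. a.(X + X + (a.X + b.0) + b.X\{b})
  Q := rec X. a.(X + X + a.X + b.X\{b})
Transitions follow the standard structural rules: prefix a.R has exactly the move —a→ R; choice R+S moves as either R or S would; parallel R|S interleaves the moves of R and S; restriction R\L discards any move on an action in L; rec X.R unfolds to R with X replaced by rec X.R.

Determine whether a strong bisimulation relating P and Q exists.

P ≁ Q

LTS(P): 5 reachable states
  s0 = rec X. a.(X + X + (a.X + b.0) + b.X\{b}) ⊢ ··a··> s1
  s1 = (rec X. a.(X + X + (a.X + b.0) + b.X\{b})) + (rec X. a.(X + X + (a.X + b.0) + b.X\{b})) + (a.(rec X. a.(X + X + (a.X + b.0) + b.X\{b})) + b.0) + b.(rec X. a.(X + X + (a.X + b.0) + b.X\{b}))\{b} ⊢ ··a··> s0, ··a··> s1, ··b··> s2, ··b··> s3
  s2 = (rec X. a.(X + X + (a.X + b.0) + b.X\{b}))\{b} ⊢ ··a··> s4
  s3 = 0 ⊢ deadlocked
  s4 = ((rec X. a.(X + X + (a.X + b.0) + b.X\{b})) + (rec X. a.(X + X + (a.X + b.0) + b.X\{b})) + (a.(rec X. a.(X + X + (a.X + b.0) + b.X\{b})) + b.0) + b.(rec X. a.(X + X + (a.X + b.0) + b.X\{b}))\{b})\{b} ⊢ ··a··> s2, ··a··> s4
LTS(Q): 4 reachable states
  t0 = rec X. a.(X + X + a.X + b.X\{b}) ⊢ ··a··> t1
  t1 = (rec X. a.(X + X + a.X + b.X\{b})) + (rec X. a.(X + X + a.X + b.X\{b})) + a.(rec X. a.(X + X + a.X + b.X\{b})) + b.(rec X. a.(X + X + a.X + b.X\{b}))\{b} ⊢ ··a··> t0, ··a··> t1, ··b··> t2
  t2 = (rec X. a.(X + X + a.X + b.X\{b}))\{b} ⊢ ··a··> t3
  t3 = ((rec X. a.(X + X + a.X + b.X\{b})) + (rec X. a.(X + X + a.X + b.X\{b})) + a.(rec X. a.(X + X + a.X + b.X\{b})) + b.(rec X. a.(X + X + a.X + b.X\{b}))\{b})\{b} ⊢ ··a··> t2, ··a··> t3
Partition-refinement fixed point:
  B0 = {s0}
  B1 = {s1}
  B2 = {s2, s4, t2, t3}
  B3 = {s3}
  B4 = {t0}
  B5 = {t1}
s0 ∈ B0, t0 ∈ B4 → different blocks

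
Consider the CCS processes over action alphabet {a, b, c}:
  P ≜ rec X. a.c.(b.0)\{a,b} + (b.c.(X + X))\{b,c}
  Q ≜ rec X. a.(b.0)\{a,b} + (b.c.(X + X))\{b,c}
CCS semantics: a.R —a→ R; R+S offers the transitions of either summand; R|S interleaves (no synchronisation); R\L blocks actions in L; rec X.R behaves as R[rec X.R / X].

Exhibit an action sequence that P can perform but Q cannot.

ac

LTS(P): 3 reachable states
  p0 = rec X. a.c.(b.0)\{a,b} + (b.c.(X + X))\{b,c} | ··a··> p1
  p1 = c.(b.0)\{a,b} | ··c··> p2
  p2 = (b.0)\{a,b} | (no moves)
LTS(Q): 2 reachable states
  q0 = rec X. a.(b.0)\{a,b} + (b.c.(X + X))\{b,c} | ··a··> q1
  q1 = (b.0)\{a,b} | (no moves)
Trace ⟨ac⟩ through P, begin at {p0}:
  step 1 (a): {p1}
  step 2 (c): {p2}
  ✓ P
Trace ⟨ac⟩ through Q, begin at {q0}:
  step 1 (a): {q1}
  step 2 (c): no successor for Q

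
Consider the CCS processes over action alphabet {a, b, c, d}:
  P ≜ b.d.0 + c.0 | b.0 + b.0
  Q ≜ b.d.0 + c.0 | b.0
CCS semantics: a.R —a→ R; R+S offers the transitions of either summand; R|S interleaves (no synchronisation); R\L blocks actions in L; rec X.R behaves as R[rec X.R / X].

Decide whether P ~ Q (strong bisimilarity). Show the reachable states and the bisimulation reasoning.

NO

LTS(P): 6 reachable states
  s0 = b.d.0 + c.0 | b.0 + b.0 → -b-> s1, -b-> s2, -b-> s3, -c-> s4
  s1 = 0 → ∅
  s2 = c.0 | 0 → -c-> s5
  s3 = d.0 → -d-> s1
  s4 = 0 | b.0 → -b-> s5
  s5 = 0 | 0 → ∅
LTS(Q): 6 reachable states
  t0 = b.d.0 + c.0 | b.0 → -b-> t1, -b-> t2, -c-> t3
  t1 = c.0 | 0 → -c-> t4
  t2 = d.0 → -d-> t5
  t3 = 0 | b.0 → -b-> t4
  t4 = 0 | 0 → ∅
  t5 = 0 → ∅
Coarsest stable partition (strong bisimilarity classes):
  B0 = {s0}
  B1 = {s1, s5, t4, t5}
  B2 = {s4, t3}
  B3 = {s3, t2}
  B4 = {s2, t1}
  B5 = {t0}
s0 ∈ B0, t0 ∈ B5 → different blocks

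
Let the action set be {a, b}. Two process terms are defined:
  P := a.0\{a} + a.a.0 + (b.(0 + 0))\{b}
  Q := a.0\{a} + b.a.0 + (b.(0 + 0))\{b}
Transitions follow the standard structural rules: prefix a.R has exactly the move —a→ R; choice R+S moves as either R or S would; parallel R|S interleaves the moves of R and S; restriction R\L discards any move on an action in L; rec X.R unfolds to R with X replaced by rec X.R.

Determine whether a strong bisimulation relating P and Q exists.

not bisimilar

Reachable graph of P (4 states):
  p0 = a.0\{a} + a.a.0 + (b.(0 + 0))\{b} :: --a--▸ p1, --a--▸ p2
  p1 = 0\{a} :: (no moves)
  p2 = a.0 :: --a--▸ p3
  p3 = 0 :: (no moves)
Reachable graph of Q (4 states):
  q0 = a.0\{a} + b.a.0 + (b.(0 + 0))\{b} :: --a--▸ q1, --b--▸ q2
  q1 = 0\{a} :: (no moves)
  q2 = a.0 :: --a--▸ q3
  q3 = 0 :: (no moves)
Bisimilarity quotient blocks:
  B0 = {p0}
  B1 = {p1, p3, q1, q3}
  B2 = {p2, q2}
  B3 = {q0}
p0 ∈ B0, q0 ∈ B3 → different blocks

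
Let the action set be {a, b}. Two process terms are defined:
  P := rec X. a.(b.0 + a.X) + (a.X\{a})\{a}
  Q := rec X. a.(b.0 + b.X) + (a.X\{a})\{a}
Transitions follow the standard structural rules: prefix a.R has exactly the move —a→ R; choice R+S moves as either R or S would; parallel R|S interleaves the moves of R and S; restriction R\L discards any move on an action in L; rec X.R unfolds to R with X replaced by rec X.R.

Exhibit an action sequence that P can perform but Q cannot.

aa

LTS(P): 3 reachable states
  s0 = rec X. a.(b.0 + a.X) + (a.X\{a})\{a} → --a--▸ s1
  s1 = b.0 + a.(rec X. a.(b.0 + a.X) + (a.X\{a})\{a}) → --a--▸ s0, --b--▸ s2
  s2 = 0 → (no moves)
LTS(Q): 3 reachable states
  t0 = rec X. a.(b.0 + b.X) + (a.X\{a})\{a} → --a--▸ t1
  t1 = b.0 + b.(rec X. a.(b.0 + b.X) + (a.X\{a})\{a}) → --b--▸ t0, --b--▸ t2
  t2 = 0 → (no moves)
Executing aa from P (initial set {s0}):
  step 1 (a): {s1}
  step 2 (a): {s0}
  P completes σ.
Executing aa from Q (initial set {t0}):
  step 1 (a): {t1}
  step 2 (a): no successor for Q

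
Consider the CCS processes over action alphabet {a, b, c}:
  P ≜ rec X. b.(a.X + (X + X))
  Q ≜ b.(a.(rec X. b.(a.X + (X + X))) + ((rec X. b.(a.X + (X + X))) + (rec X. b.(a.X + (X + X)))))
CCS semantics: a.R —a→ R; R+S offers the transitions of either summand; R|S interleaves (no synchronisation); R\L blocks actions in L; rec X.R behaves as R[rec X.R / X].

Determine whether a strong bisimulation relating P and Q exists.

Reachable graph of P (2 states):
  m0 = rec X. b.(a.X + (X + X)) | =b=> m1
  m1 = a.(rec X. b.(a.X + (X + X))) + ((rec X. b.(a.X + (X + X))) + (rec X. b.(a.X + (X + X)))) | =a=> m0, =b=> m1
Reachable graph of Q (3 states):
  n0 = b.(a.(rec X. b.(a.X + (X + X))) + ((rec X. b.(a.X + (X + X))) + (rec X. b.(a.X + (X + X))))) | =b=> n1
  n1 = a.(rec X. b.(a.X + (X + X))) + ((rec X. b.(a.X + (X + X))) + (rec X. b.(a.X + (X + X)))) | =a=> n2, =b=> n1
  n2 = rec X. b.(a.X + (X + X)) | =b=> n1
Coarsest stable partition (strong bisimilarity classes):
  B0 = {m0, n0, n2}
  B1 = {m1, n1}
m0 ∈ B0, n0 ∈ B0 → same block

YES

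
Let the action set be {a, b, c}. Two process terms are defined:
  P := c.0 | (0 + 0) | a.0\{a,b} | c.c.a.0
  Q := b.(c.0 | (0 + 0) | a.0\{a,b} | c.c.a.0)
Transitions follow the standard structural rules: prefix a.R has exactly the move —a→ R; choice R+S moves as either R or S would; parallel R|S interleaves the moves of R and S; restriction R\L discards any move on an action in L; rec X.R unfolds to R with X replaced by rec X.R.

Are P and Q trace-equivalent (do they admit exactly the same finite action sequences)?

Reachable graph of P (16 states):
  s0 = c.0 | (0 + 0) | a.0\{a,b} | c.c.a.0 :: ··a··> s1, ··c··> s2, ··c··> s3
  s1 = c.0 | (0 + 0) | 0\{a,b} | c.c.a.0 :: ··c··> s4, ··c··> s5
  s2 = 0 | (0 + 0) | a.0\{a,b} | c.c.a.0 :: ··a··> s4, ··c··> s6
  s3 = c.0 | (0 + 0) | a.0\{a,b} | c.a.0 :: ··a··> s5, ··c··> s6, ··c··> s7
  s4 = 0 | (0 + 0) | 0\{a,b} | c.c.a.0 :: ··c··> s8
  s5 = c.0 | (0 + 0) | 0\{a,b} | c.a.0 :: ··c··> s8, ··c··> s9
  s6 = 0 | (0 + 0) | a.0\{a,b} | c.a.0 :: ··a··> s8, ··c··> s10
  s7 = c.0 | (0 + 0) | a.0\{a,b} | a.0 :: ··a··> s11, ··a··> s9, ··c··> s10
  s8 = 0 | (0 + 0) | 0\{a,b} | c.a.0 :: ··c··> s12
  s9 = c.0 | (0 + 0) | 0\{a,b} | a.0 :: ··a··> s13, ··c··> s12
  s10 = 0 | (0 + 0) | a.0\{a,b} | a.0 :: ··a··> s12, ··a··> s14
  s11 = c.0 | (0 + 0) | a.0\{a,b} | 0 :: ··a··> s13, ··c··> s14
  s12 = 0 | (0 + 0) | 0\{a,b} | a.0 :: ··a··> s15
  s13 = c.0 | (0 + 0) | 0\{a,b} | 0 :: ··c··> s15
  s14 = 0 | (0 + 0) | a.0\{a,b} | 0 :: ··a··> s15
  s15 = 0 | (0 + 0) | 0\{a,b} | 0 :: ∅
Reachable graph of Q (17 states):
  t0 = b.(c.0 | (0 + 0) | a.0\{a,b} | c.c.a.0) :: ··b··> t1
  t1 = c.0 | (0 + 0) | a.0\{a,b} | c.c.a.0 :: ··a··> t2, ··c··> t3, ··c··> t4
  t2 = c.0 | (0 + 0) | 0\{a,b} | c.c.a.0 :: ··c··> t5, ··c··> t6
  t3 = 0 | (0 + 0) | a.0\{a,b} | c.c.a.0 :: ··a··> t5, ··c··> t7
  t4 = c.0 | (0 + 0) | a.0\{a,b} | c.a.0 :: ··a··> t6, ··c··> t7, ··c··> t8
  t5 = 0 | (0 + 0) | 0\{a,b} | c.c.a.0 :: ··c··> t9
  t6 = c.0 | (0 + 0) | 0\{a,b} | c.a.0 :: ··c··> t10, ··c··> t9
  t7 = 0 | (0 + 0) | a.0\{a,b} | c.a.0 :: ··a··> t9, ··c··> t11
  t8 = c.0 | (0 + 0) | a.0\{a,b} | a.0 :: ··a··> t10, ··a··> t12, ··c··> t11
  t9 = 0 | (0 + 0) | 0\{a,b} | c.a.0 :: ··c··> t13
  t10 = c.0 | (0 + 0) | 0\{a,b} | a.0 :: ··a··> t14, ··c··> t13
  t11 = 0 | (0 + 0) | a.0\{a,b} | a.0 :: ··a··> t13, ··a··> t15
  t12 = c.0 | (0 + 0) | a.0\{a,b} | 0 :: ··a··> t14, ··c··> t15
  t13 = 0 | (0 + 0) | 0\{a,b} | a.0 :: ··a··> t16
  t14 = c.0 | (0 + 0) | 0\{a,b} | 0 :: ··c··> t16
  t15 = 0 | (0 + 0) | a.0\{a,b} | 0 :: ··a··> t16
  t16 = 0 | (0 + 0) | 0\{a,b} | 0 :: ∅
Executing a from P (initial set {s0}):
  step 1 (a): {s1}
  ✓ P
Executing a from Q (initial set {t0}):
  step 1 (a): ∅  — Q cannot continue

traces(P) ≠ traces(Q) — witness ⟨a⟩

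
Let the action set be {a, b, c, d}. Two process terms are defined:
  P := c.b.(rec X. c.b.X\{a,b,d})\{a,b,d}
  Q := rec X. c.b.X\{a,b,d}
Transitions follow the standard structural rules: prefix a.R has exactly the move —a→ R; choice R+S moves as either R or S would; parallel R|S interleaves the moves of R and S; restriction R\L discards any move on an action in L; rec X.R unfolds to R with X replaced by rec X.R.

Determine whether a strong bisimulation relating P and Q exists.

LTS(P): 4 reachable states
  s0 = c.b.(rec X. c.b.X\{a,b,d})\{a,b,d} has moves —c→ s1
  s1 = b.(rec X. c.b.X\{a,b,d})\{a,b,d} has moves —b→ s2
  s2 = (rec X. c.b.X\{a,b,d})\{a,b,d} has moves —c→ s3
  s3 = (b.(rec X. c.b.X\{a,b,d})\{a,b,d})\{a,b,d} has moves ·
LTS(Q): 4 reachable states
  t0 = rec X. c.b.X\{a,b,d} has moves —c→ t1
  t1 = b.(rec X. c.b.X\{a,b,d})\{a,b,d} has moves —b→ t2
  t2 = (rec X. c.b.X\{a,b,d})\{a,b,d} has moves —c→ t3
  t3 = (b.(rec X. c.b.X\{a,b,d})\{a,b,d})\{a,b,d} has moves ·
Partition-refinement fixed point:
  B0 = {s0, t0}
  B1 = {s1, t1}
  B2 = {s2, t2}
  B3 = {s3, t3}
s0 ∈ B0, t0 ∈ B0 → same block

bisimilar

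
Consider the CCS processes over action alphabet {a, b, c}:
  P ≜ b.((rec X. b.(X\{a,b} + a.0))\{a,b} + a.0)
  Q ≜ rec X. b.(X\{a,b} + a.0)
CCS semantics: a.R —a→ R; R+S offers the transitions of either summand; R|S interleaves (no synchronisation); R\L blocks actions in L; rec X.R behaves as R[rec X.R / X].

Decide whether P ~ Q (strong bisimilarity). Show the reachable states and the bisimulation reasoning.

P's transition system — 3 states:
  p0 = b.((rec X. b.(X\{a,b} + a.0))\{a,b} + a.0) ⊢ ··b··> p1
  p1 = (rec X. b.(X\{a,b} + a.0))\{a,b} + a.0 ⊢ ··a··> p2
  p2 = 0 ⊢ deadlocked
Q's transition system — 3 states:
  q0 = rec X. b.(X\{a,b} + a.0) ⊢ ··b··> q1
  q1 = (rec X. b.(X\{a,b} + a.0))\{a,b} + a.0 ⊢ ··a··> q2
  q2 = 0 ⊢ deadlocked
Partition-refinement fixed point:
  B0 = {p0, q0}
  B1 = {p1, q1}
  B2 = {p2, q2}
p0 ∈ B0, q0 ∈ B0 → same block

P ~ Q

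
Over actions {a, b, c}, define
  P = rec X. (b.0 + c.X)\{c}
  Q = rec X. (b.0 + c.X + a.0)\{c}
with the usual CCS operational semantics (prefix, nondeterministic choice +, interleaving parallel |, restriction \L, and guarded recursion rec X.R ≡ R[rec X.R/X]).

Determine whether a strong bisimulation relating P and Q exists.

not bisimilar

Reachable graph of P (2 states):
  s0 = rec X. (b.0 + c.X)\{c} ⊢ ··b··> s1
  s1 = 0\{c} ⊢ stopped
Reachable graph of Q (2 states):
  t0 = rec X. (b.0 + c.X + a.0)\{c} ⊢ ··a··> t1, ··b··> t1
  t1 = 0\{c} ⊢ stopped
Coarsest stable partition (strong bisimilarity classes):
  B0 = {s0}
  B1 = {s1, t1}
  B2 = {t0}
s0 ∈ B0, t0 ∈ B2 → different blocks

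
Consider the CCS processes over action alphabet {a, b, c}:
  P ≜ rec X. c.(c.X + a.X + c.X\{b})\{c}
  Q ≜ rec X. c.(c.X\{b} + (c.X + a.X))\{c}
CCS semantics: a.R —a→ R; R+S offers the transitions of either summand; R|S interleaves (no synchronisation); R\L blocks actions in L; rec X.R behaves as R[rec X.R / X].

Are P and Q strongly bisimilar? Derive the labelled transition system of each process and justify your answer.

LTS(P): 3 reachable states
  p0 = rec X. c.(c.X + a.X + c.X\{b})\{c} has moves -c-> p1
  p1 = (c.(rec X. c.(c.X + a.X + c.X\{b})\{c}) + a.(rec X. c.(c.X + a.X + c.X\{b})\{c}) + c.(rec X. c.(c.X + a.X + c.X\{b})\{c})\{b})\{c} has moves -a-> p2
  p2 = (rec X. c.(c.X + a.X + c.X\{b})\{c})\{c} has moves stopped
LTS(Q): 3 reachable states
  q0 = rec X. c.(c.X\{b} + (c.X + a.X))\{c} has moves -c-> q1
  q1 = (c.(rec X. c.(c.X\{b} + (c.X + a.X))\{c})\{b} + (c.(rec X. c.(c.X\{b} + (c.X + a.X))\{c}) + a.(rec X. c.(c.X\{b} + (c.X + a.X))\{c})))\{c} has moves -a-> q2
  q2 = (rec X. c.(c.X\{b} + (c.X + a.X))\{c})\{c} has moves stopped
Coarsest stable partition (strong bisimilarity classes):
  B0 = {p0, q0}
  B1 = {p1, q1}
  B2 = {p2, q2}
p0 ∈ B0, q0 ∈ B0 → same block

P ~ Q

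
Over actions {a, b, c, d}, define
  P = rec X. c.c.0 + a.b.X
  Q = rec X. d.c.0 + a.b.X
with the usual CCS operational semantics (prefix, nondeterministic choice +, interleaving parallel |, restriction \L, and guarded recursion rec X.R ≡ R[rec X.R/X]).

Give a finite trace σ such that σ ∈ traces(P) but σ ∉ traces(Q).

P's transition system — 4 states:
  s0 = rec X. c.c.0 + a.b.X has moves -a-> s1, -c-> s2
  s1 = b.(rec X. c.c.0 + a.b.X) has moves -b-> s0
  s2 = c.0 has moves -c-> s3
  s3 = 0 has moves (no moves)
Q's transition system — 4 states:
  t0 = rec X. d.c.0 + a.b.X has moves -a-> t1, -d-> t2
  t1 = b.(rec X. d.c.0 + a.b.X) has moves -b-> t0
  t2 = c.0 has moves -c-> t3
  t3 = 0 has moves (no moves)
Trace ⟨c⟩ through P, begin at {s0}:
  [1] c ⇒ {s2}
  ✓ P
Trace ⟨c⟩ through Q, begin at {t0}:
  [1] c ⇒ ∅  — Q cannot continue

c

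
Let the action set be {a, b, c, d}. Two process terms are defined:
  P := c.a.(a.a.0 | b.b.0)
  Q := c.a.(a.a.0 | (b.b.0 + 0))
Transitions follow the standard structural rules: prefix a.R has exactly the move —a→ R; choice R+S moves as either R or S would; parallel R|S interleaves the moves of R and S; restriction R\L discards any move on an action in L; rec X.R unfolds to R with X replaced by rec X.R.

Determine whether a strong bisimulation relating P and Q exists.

LTS(P): 11 reachable states
  p0 = c.a.(a.a.0 | b.b.0) | ··c··> p1
  p1 = a.(a.a.0 | b.b.0) | ··a··> p2
  p2 = a.a.0 | b.b.0 | ··a··> p3, ··b··> p4
  p3 = a.0 | b.b.0 | ··a··> p5, ··b··> p6
  p4 = a.a.0 | b.0 | ··a··> p6, ··b··> p7
  p5 = 0 | b.b.0 | ··b··> p8
  p6 = a.0 | b.0 | ··a··> p8, ··b··> p9
  p7 = a.a.0 | 0 | ··a··> p9
  p8 = 0 | b.0 | ··b··> p10
  p9 = a.0 | 0 | ··a··> p10
  p10 = 0 | 0 | (no moves)
LTS(Q): 11 reachable states
  q0 = c.a.(a.a.0 | (b.b.0 + 0)) | ··c··> q1
  q1 = a.(a.a.0 | (b.b.0 + 0)) | ··a··> q2
  q2 = a.a.0 | (b.b.0 + 0) | ··a··> q3, ··b··> q4
  q3 = a.0 | (b.b.0 + 0) | ··a··> q5, ··b··> q6
  q4 = a.a.0 | b.0 | ··a··> q6, ··b··> q7
  q5 = 0 | (b.b.0 + 0) | ··b··> q8
  q6 = a.0 | b.0 | ··a··> q8, ··b··> q9
  q7 = a.a.0 | 0 | ··a··> q9
  q8 = 0 | b.0 | ··b··> q10
  q9 = a.0 | 0 | ··a··> q10
  q10 = 0 | 0 | (no moves)
Partition-refinement fixed point:
  B0 = {p0, q0}
  B1 = {p1, q1}
  B2 = {p2, q2}
  B3 = {p4, q4}
  B4 = {p6, q6}
  B5 = {p8, q8}
  B6 = {p10, q10}
  B7 = {p9, q9}
  B8 = {p7, q7}
  B9 = {p3, q3}
  B10 = {p5, q5}
p0 ∈ B0, q0 ∈ B0 → same block

YES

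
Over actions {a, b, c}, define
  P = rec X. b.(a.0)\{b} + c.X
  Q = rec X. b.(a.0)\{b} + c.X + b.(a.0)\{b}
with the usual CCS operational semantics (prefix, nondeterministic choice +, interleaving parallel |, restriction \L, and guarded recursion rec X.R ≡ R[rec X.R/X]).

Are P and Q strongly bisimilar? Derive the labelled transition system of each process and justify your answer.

LTS(P): 3 reachable states
  m0 = rec X. b.(a.0)\{b} + c.X ⊢ -b-> m1, -c-> m0
  m1 = (a.0)\{b} ⊢ -a-> m2
  m2 = 0\{b} ⊢ ∅
LTS(Q): 3 reachable states
  n0 = rec X. b.(a.0)\{b} + c.X + b.(a.0)\{b} ⊢ -b-> n1, -c-> n0
  n1 = (a.0)\{b} ⊢ -a-> n2
  n2 = 0\{b} ⊢ ∅
Coarsest stable partition (strong bisimilarity classes):
  B0 = {m0, n0}
  B1 = {m1, n1}
  B2 = {m2, n2}
m0 ∈ B0, n0 ∈ B0 → same block

YES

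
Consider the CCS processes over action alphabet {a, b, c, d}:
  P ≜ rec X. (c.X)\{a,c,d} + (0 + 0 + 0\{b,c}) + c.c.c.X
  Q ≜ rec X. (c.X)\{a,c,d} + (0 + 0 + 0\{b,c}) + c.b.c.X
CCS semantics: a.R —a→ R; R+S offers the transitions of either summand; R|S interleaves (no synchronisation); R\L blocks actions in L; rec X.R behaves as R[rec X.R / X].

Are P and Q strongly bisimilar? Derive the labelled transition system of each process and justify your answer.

NO

LTS(P): 3 reachable states
  s0 = rec X. (c.X)\{a,c,d} + (0 + 0 + 0\{b,c}) + c.c.c.X → --c--▸ s1
  s1 = c.c.(rec X. (c.X)\{a,c,d} + (0 + 0 + 0\{b,c}) + c.c.c.X) → --c--▸ s2
  s2 = c.(rec X. (c.X)\{a,c,d} + (0 + 0 + 0\{b,c}) + c.c.c.X) → --c--▸ s0
LTS(Q): 3 reachable states
  t0 = rec X. (c.X)\{a,c,d} + (0 + 0 + 0\{b,c}) + c.b.c.X → --c--▸ t1
  t1 = b.c.(rec X. (c.X)\{a,c,d} + (0 + 0 + 0\{b,c}) + c.b.c.X) → --b--▸ t2
  t2 = c.(rec X. (c.X)\{a,c,d} + (0 + 0 + 0\{b,c}) + c.b.c.X) → --c--▸ t0
Coarsest stable partition (strong bisimilarity classes):
  B0 = {s0, s1, s2}
  B1 = {t0}
  B2 = {t1}
  B3 = {t2}
s0 ∈ B0, t0 ∈ B1 → different blocks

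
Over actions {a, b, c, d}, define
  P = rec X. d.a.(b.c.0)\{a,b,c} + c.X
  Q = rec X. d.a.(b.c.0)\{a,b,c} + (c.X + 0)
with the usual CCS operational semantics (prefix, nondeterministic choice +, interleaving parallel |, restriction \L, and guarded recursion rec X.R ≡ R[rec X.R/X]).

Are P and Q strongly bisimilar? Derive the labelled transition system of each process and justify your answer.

LTS(P): 3 reachable states
  u0 = rec X. d.a.(b.c.0)\{a,b,c} + c.X → ··c··> u0, ··d··> u1
  u1 = a.(b.c.0)\{a,b,c} → ··a··> u2
  u2 = (b.c.0)\{a,b,c} → deadlocked
LTS(Q): 3 reachable states
  v0 = rec X. d.a.(b.c.0)\{a,b,c} + (c.X + 0) → ··c··> v0, ··d··> v1
  v1 = a.(b.c.0)\{a,b,c} → ··a··> v2
  v2 = (b.c.0)\{a,b,c} → deadlocked
Coarsest stable partition (strong bisimilarity classes):
  B0 = {u0, v0}
  B1 = {u1, v1}
  B2 = {u2, v2}
u0 ∈ B0, v0 ∈ B0 → same block

P ~ Q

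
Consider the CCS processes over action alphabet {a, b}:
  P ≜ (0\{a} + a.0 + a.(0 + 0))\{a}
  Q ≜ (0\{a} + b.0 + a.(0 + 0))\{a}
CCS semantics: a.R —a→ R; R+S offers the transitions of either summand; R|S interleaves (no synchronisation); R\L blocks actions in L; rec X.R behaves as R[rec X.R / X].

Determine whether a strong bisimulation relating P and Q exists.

NO

Reachable graph of P (1 states):
  u0 = (0\{a} + a.0 + a.(0 + 0))\{a} ⊢ stopped
Reachable graph of Q (2 states):
  v0 = (0\{a} + b.0 + a.(0 + 0))\{a} ⊢ =b=> v1
  v1 = 0\{a} ⊢ stopped
Partition-refinement fixed point:
  B0 = {u0, v1}
  B1 = {v0}
u0 ∈ B0, v0 ∈ B1 → different blocks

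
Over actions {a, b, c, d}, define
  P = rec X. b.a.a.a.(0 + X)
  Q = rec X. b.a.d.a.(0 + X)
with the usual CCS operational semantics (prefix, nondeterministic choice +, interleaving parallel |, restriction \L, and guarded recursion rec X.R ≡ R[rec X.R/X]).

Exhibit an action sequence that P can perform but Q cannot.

LTS(P): 5 reachable states
  p0 = rec X. b.a.a.a.(0 + X) → -b-> p1
  p1 = a.a.a.(0 + (rec X. b.a.a.a.(0 + X))) → -a-> p2
  p2 = a.a.(0 + (rec X. b.a.a.a.(0 + X))) → -a-> p3
  p3 = a.(0 + (rec X. b.a.a.a.(0 + X))) → -a-> p4
  p4 = 0 + (rec X. b.a.a.a.(0 + X)) → -b-> p1
LTS(Q): 5 reachable states
  q0 = rec X. b.a.d.a.(0 + X) → -b-> q1
  q1 = a.d.a.(0 + (rec X. b.a.d.a.(0 + X))) → -a-> q2
  q2 = d.a.(0 + (rec X. b.a.d.a.(0 + X))) → -d-> q3
  q3 = a.(0 + (rec X. b.a.d.a.(0 + X))) → -a-> q4
  q4 = 0 + (rec X. b.a.d.a.(0 + X)) → -b-> q1
Executing baa from P (initial set {p0}):
  after b @ step 1: {p1}
  after a @ step 2: {p2}
  after a @ step 3: {p3}
  P completes σ.
Executing baa from Q (initial set {q0}):
  after b @ step 1: {q1}
  after a @ step 2: {q2}
  after a @ step 3: ∅  — Q cannot continue

baa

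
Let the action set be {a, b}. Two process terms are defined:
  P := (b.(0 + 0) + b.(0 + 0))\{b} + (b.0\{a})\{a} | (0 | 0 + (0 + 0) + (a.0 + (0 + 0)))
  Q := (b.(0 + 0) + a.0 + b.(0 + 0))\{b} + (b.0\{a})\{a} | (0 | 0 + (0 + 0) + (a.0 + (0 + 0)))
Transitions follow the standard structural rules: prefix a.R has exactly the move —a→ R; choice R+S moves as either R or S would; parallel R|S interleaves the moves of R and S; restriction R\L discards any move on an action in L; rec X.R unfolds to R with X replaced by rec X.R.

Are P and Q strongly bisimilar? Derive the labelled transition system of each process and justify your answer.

not bisimilar

Reachable graph of P (4 states):
  s0 = (b.(0 + 0) + b.(0 + 0))\{b} + (b.0\{a})\{a} | (0 | 0 + (0 + 0) + (a.0 + (0 + 0))) has moves ··a··> s1, ··b··> s2
  s1 = (b.0\{a})\{a} | 0 has moves ··b··> s3
  s2 = 0\{a}\{a} | (0 | 0 + (0 + 0) + (a.0 + (0 + 0))) has moves ··a··> s3
  s3 = 0\{a}\{a} | 0 has moves ·
Reachable graph of Q (5 states):
  t0 = (b.(0 + 0) + a.0 + b.(0 + 0))\{b} + (b.0\{a})\{a} | (0 | 0 + (0 + 0) + (a.0 + (0 + 0))) has moves ··a··> t1, ··a··> t2, ··b··> t3
  t1 = (b.0\{a})\{a} | 0 has moves ··b··> t4
  t2 = 0\{b} has moves ·
  t3 = 0\{a}\{a} | (0 | 0 + (0 + 0) + (a.0 + (0 + 0))) has moves ··a··> t4
  t4 = 0\{a}\{a} | 0 has moves ·
Partition-refinement fixed point:
  B0 = {s0}
  B1 = {s1, t1}
  B2 = {s3, t2, t4}
  B3 = {s2, t3}
  B4 = {t0}
s0 ∈ B0, t0 ∈ B4 → different blocks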